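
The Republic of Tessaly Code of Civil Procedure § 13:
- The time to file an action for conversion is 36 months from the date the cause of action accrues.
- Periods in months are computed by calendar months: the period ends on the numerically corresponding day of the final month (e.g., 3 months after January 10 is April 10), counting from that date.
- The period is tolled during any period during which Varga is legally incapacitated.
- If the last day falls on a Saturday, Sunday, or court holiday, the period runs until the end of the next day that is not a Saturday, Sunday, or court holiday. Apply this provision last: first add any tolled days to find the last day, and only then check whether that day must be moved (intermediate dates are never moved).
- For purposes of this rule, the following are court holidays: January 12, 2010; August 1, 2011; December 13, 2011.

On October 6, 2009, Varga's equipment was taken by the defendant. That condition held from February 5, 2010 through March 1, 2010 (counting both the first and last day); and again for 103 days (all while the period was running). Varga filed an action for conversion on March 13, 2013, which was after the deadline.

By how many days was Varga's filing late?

30 days

36 months after October 6, 2009 is October 6, 2012.
From February 5, 2010 through March 1, 2010 inclusive is 25 days; tolling adds 25 days: October 6, 2012 + 25 days = October 31, 2012.
Tolling adds 103 days: October 31, 2012 + 103 days = February 11, 2013.
February 11, 2013 is a Monday and not a court holiday, so no extension applies.
The deadline is February 11, 2013; from February 11, 2013 to March 13, 2013 is 30 days.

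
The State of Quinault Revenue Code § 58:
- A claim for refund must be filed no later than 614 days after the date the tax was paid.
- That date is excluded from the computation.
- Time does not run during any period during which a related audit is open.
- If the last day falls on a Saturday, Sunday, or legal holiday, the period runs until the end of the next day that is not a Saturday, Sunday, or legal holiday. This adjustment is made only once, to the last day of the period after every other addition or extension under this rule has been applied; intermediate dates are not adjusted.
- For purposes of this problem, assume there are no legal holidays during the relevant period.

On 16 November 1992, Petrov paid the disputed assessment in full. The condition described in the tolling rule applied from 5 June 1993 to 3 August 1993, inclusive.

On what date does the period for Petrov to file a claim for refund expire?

614 days after 16 November 1992 is July 23, 1994.
From June 5, 1993 through August 3, 1993 inclusive is 60 days; tolling adds 60 days: July 23, 1994 + 60 days = September 21, 1994.
September 21, 1994 is a Wednesday and not a legal holiday, so no extension applies.

September 21, 1994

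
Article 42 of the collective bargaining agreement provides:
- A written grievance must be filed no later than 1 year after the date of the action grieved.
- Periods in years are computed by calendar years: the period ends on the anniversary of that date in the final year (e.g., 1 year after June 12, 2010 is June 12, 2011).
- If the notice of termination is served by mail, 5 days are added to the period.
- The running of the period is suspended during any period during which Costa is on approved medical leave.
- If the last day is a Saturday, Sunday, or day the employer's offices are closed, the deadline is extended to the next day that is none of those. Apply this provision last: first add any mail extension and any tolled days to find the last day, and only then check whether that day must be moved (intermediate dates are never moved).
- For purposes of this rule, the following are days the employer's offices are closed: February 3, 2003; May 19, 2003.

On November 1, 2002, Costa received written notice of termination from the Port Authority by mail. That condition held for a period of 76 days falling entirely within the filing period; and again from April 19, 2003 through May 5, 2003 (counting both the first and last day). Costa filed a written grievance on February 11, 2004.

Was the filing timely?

1 year after November 1, 2002 is November 1, 2003.
Service was by mail, adding 5 days: November 1, 2003 + 5 days = November 6, 2003.
Tolling adds 76 days: November 6, 2003 + 76 days = January 21, 2004.
From April 19, 2003 through May 5, 2003 inclusive is 17 days; tolling adds 17 days: January 21, 2004 + 17 days = February 7, 2004.
February 7, 2004 is Saturday; February 8, 2004 is Sunday. The next qualifying day is February 9, 2004.
The deadline is February 9, 2004; the filing on February 11, 2004 is after that date.

No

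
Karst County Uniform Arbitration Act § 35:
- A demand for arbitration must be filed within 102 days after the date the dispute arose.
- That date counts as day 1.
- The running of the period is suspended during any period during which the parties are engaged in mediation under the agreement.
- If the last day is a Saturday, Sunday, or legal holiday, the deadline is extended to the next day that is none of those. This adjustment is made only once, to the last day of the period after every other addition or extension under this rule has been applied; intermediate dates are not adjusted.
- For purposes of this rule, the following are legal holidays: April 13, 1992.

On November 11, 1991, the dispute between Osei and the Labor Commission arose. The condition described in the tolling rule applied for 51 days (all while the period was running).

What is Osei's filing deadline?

April 14, 1992

Counting November 11, 1991 as day 1, day 102 is February 20, 1992.
Tolling adds 51 days: February 20, 1992 + 51 days = April 11, 1992.
April 11, 1992 is Saturday; April 12, 1992 is Sunday; April 13, 1992 is a listed holiday. The next qualifying day is April 14, 1992.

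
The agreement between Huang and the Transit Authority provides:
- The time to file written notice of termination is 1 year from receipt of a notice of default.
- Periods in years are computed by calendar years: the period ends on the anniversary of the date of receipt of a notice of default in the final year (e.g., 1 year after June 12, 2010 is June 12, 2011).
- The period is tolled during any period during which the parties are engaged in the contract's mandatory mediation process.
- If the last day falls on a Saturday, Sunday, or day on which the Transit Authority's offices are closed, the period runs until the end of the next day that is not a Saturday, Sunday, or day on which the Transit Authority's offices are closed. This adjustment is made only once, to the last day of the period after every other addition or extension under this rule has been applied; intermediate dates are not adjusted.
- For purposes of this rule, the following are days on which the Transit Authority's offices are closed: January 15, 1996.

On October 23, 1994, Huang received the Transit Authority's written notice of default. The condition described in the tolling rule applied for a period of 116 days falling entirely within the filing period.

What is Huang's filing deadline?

February 16, 1996

1 year after October 23, 1994 is October 23, 1995.
Tolling adds 116 days: October 23, 1995 + 116 days = February 16, 1996.
February 16, 1996 is a Friday and not a day on which the Transit Authority's offices are closed, so no extension applies.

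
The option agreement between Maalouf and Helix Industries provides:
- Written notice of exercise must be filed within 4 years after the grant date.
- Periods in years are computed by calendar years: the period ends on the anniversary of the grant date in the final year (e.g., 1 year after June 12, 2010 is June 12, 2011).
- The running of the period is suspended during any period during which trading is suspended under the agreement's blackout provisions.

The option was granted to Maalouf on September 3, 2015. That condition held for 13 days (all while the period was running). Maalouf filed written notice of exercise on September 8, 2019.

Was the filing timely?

Yes

4 years after September 3, 2015 is September 3, 2019.
Tolling adds 13 days: September 3, 2019 + 13 days = September 16, 2019.
The deadline is September 16, 2019; the filing on September 8, 2019 is on or before that date.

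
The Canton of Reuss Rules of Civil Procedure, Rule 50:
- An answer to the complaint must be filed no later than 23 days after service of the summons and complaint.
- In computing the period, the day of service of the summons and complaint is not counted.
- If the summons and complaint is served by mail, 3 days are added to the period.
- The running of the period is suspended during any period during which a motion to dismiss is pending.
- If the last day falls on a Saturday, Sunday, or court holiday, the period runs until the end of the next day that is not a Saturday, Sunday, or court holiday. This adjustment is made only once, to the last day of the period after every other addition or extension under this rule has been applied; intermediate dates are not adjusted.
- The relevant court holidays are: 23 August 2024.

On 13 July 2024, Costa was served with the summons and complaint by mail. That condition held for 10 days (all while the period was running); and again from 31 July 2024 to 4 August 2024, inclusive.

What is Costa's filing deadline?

23 days after 13 July 2024 is August 5, 2024.
Service was by mail, adding 3 days: August 5, 2024 + 3 days = August 8, 2024.
Tolling adds 10 days: August 8, 2024 + 10 days = August 18, 2024.
From July 31, 2024 through August 4, 2024 inclusive is 5 days; tolling adds 5 days: August 18, 2024 + 5 days = August 23, 2024.
August 23, 2024 is a listed holiday; August 24, 2024 is Saturday; August 25, 2024 is Sunday. The next qualifying day is August 26, 2024.

August 26, 2024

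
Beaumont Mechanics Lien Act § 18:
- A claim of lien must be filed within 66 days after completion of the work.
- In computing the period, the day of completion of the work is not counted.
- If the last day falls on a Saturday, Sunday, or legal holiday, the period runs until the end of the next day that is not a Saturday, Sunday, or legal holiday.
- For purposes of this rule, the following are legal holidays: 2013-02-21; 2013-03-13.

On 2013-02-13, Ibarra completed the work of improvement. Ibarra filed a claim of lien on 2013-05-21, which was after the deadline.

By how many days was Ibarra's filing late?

29 days

66 days after 2013-02-13 is April 20, 2013.
April 20, 2013 is Saturday; April 21, 2013 is Sunday. The next qualifying day is April 22, 2013.
The deadline is April 22, 2013; from April 22, 2013 to May 21, 2013 is 29 days.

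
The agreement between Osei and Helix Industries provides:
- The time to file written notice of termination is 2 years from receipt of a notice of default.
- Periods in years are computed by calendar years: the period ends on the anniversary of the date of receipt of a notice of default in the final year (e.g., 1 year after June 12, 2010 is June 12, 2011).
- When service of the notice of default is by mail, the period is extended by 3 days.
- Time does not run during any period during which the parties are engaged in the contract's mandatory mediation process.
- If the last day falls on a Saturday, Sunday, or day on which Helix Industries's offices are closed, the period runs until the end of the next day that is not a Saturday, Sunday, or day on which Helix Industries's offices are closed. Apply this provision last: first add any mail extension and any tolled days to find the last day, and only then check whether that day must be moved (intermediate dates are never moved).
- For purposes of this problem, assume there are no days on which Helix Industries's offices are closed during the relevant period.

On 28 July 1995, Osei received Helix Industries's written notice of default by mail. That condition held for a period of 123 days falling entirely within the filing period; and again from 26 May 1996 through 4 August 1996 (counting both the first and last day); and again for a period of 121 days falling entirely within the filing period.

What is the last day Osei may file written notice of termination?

2 years after 28 July 1995 is July 28, 1997.
Service was by mail, adding 3 days: July 28, 1997 + 3 days = July 31, 1997.
Tolling adds 123 days: July 31, 1997 + 123 days = December 1, 1997.
From May 26, 1996 through August 4, 1996 inclusive is 71 days; tolling adds 71 days: December 1, 1997 + 71 days = February 10, 1998.
Tolling adds 121 days: February 10, 1998 + 121 days = June 11, 1998.
June 11, 1998 is a Thursday and not a day on which Helix Industries's offices are closed, so no extension applies.

June 11, 1998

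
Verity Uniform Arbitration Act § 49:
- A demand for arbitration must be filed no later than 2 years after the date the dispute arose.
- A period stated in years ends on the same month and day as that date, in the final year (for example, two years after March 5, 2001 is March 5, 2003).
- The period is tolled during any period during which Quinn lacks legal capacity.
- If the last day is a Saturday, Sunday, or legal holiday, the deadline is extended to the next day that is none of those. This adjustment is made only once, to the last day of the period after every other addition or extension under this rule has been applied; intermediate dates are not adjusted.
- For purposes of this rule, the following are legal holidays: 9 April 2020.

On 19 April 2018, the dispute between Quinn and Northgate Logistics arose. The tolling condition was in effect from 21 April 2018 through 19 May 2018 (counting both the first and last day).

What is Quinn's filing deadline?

2 years after 19 April 2018 is April 19, 2020.
From April 21, 2018 through May 19, 2018 inclusive is 29 days; tolling adds 29 days: April 19, 2020 + 29 days = May 18, 2020.
May 18, 2020 is a Monday and not a legal holiday, so no extension applies.

May 18, 2020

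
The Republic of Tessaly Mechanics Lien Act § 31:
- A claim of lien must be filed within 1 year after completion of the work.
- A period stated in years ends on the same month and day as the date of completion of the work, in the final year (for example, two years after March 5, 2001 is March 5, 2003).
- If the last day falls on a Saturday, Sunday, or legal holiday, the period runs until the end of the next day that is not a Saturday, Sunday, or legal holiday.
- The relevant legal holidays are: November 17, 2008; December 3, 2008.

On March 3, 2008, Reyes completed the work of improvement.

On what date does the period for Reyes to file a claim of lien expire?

1 year after March 3, 2008 is March 3, 2009.
March 3, 2009 is a Tuesday and not a legal holiday, so no extension applies.

March 3, 2009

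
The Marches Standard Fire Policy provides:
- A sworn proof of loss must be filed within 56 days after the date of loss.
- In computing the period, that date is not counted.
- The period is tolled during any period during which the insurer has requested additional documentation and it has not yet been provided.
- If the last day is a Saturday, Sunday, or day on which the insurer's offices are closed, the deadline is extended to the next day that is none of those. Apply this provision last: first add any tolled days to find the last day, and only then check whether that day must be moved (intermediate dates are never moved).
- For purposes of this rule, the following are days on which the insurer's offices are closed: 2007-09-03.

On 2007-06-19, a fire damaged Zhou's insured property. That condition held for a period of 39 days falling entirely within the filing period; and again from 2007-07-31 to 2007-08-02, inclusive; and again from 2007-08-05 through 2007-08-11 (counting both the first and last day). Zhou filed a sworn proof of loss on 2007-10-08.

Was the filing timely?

56 days after 2007-06-19 is August 14, 2007.
Tolling adds 39 days: August 14, 2007 + 39 days = September 22, 2007.
From July 31, 2007 through August 2, 2007 inclusive is 3 days; tolling adds 3 days: September 22, 2007 + 3 days = September 25, 2007.
From August 5, 2007 through August 11, 2007 inclusive is 7 days; tolling adds 7 days: September 25, 2007 + 7 days = October 2, 2007.
October 2, 2007 is a Tuesday and not a day on which the insurer's offices are closed, so no extension applies.
The deadline is October 2, 2007; the filing on October 8, 2007 is after that date.

No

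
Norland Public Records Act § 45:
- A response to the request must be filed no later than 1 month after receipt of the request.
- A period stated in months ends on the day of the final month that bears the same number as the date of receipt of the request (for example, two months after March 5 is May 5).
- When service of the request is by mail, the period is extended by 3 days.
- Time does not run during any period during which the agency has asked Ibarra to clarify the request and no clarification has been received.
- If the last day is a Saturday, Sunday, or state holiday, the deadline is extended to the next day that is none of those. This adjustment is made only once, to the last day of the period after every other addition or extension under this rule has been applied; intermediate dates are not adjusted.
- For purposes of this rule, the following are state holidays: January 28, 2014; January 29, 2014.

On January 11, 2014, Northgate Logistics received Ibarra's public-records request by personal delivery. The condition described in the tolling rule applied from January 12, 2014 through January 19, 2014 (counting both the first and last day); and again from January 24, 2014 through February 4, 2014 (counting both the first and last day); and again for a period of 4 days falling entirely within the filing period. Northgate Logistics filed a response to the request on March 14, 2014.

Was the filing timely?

No

1 month after January 11, 2014 is February 11, 2014.
Service was not by mail, so no mail extension applies.
From January 12, 2014 through January 19, 2014 inclusive is 8 days; tolling adds 8 days: February 11, 2014 + 8 days = February 19, 2014.
From January 24, 2014 through February 4, 2014 inclusive is 12 days; tolling adds 12 days: February 19, 2014 + 12 days = March 3, 2014.
Tolling adds 4 days: March 3, 2014 + 4 days = March 7, 2014.
March 7, 2014 is a Friday and not a state holiday, so no extension applies.
The deadline is March 7, 2014; the filing on March 14, 2014 is after that date.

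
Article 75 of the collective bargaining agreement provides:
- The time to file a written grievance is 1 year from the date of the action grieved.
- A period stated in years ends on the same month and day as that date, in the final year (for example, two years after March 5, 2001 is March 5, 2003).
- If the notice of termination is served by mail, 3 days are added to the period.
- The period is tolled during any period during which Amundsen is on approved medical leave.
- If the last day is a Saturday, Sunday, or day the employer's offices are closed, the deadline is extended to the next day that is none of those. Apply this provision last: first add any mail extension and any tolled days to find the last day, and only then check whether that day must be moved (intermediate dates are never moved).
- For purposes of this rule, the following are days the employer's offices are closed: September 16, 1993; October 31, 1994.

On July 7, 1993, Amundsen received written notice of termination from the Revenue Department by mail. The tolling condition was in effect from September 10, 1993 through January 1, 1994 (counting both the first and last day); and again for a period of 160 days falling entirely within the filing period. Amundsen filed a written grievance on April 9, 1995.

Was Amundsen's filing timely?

1 year after July 7, 1993 is July 7, 1994.
Service was by mail, adding 3 days: July 7, 1994 + 3 days = July 10, 1994.
From September 10, 1993 through January 1, 1994 inclusive is 114 days; tolling adds 114 days: July 10, 1994 + 114 days = November 1, 1994.
Tolling adds 160 days: November 1, 1994 + 160 days = April 10, 1995.
April 10, 1995 is a Monday and not a day the employer's offices are closed, so no extension applies.
The deadline is April 10, 1995; the filing on April 9, 1995 is on or before that date.

Yes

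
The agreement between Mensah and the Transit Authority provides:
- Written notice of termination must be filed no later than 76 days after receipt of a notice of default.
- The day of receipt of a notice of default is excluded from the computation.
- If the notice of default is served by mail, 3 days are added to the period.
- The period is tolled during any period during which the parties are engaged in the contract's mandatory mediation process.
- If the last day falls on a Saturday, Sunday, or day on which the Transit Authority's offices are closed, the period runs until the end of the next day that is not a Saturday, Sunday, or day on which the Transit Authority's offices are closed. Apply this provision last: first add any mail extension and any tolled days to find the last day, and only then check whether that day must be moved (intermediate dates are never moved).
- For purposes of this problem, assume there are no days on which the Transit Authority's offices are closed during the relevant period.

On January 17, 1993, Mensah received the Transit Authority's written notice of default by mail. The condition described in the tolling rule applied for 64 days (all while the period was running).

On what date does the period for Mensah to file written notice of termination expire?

76 days after January 17, 1993 is April 3, 1993.
Service was by mail, adding 3 days: April 3, 1993 + 3 days = April 6, 1993.
Tolling adds 64 days: April 6, 1993 + 64 days = June 9, 1993.
June 9, 1993 is a Wednesday and not a day on which the Transit Authority's offices are closed, so no extension applies.

June 9, 1993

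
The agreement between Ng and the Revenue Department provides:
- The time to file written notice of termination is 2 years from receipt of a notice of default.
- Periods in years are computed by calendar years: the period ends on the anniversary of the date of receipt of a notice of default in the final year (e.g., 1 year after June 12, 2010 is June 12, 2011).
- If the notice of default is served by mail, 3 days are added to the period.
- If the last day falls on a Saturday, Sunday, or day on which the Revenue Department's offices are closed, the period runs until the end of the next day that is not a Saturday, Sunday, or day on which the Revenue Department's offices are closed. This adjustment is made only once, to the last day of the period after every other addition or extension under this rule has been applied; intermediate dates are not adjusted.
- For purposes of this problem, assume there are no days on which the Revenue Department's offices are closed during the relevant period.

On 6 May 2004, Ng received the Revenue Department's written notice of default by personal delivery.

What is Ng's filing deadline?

May 8, 2006

2 years after 6 May 2004 is May 6, 2006.
Service was not by mail, so no mail extension applies.
May 6, 2006 is Saturday; May 7, 2006 is Sunday. The next qualifying day is May 8, 2006.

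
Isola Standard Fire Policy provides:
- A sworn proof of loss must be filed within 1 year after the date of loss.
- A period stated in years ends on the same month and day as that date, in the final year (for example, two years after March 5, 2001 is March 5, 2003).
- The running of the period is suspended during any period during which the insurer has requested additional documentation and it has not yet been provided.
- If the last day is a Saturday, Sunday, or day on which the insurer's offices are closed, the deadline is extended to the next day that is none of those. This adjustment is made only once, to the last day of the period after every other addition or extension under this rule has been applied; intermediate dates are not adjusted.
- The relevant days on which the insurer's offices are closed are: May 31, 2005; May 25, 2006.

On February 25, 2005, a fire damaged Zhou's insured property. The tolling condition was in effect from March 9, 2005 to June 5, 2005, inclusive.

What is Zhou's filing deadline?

May 26, 2006

1 year after February 25, 2005 is February 25, 2006.
From March 9, 2005 through June 5, 2005 inclusive is 89 days; tolling adds 89 days: February 25, 2006 + 89 days = May 25, 2006.
May 25, 2006 is a listed holiday. The next qualifying day is May 26, 2006.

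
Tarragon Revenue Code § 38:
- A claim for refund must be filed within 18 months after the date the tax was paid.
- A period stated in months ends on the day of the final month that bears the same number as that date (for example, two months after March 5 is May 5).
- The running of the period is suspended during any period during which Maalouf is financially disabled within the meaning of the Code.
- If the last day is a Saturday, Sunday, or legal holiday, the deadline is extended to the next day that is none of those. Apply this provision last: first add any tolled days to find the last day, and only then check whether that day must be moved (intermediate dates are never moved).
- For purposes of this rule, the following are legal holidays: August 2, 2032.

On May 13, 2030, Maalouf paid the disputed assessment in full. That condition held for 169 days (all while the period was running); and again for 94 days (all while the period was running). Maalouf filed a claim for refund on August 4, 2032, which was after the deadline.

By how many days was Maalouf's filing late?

18 months after May 13, 2030 is November 13, 2031.
Tolling adds 169 days: November 13, 2031 + 169 days = April 30, 2032.
Tolling adds 94 days: April 30, 2032 + 94 days = August 2, 2032.
August 2, 2032 is a listed holiday. The next qualifying day is August 3, 2032.
The deadline is August 3, 2032; from August 3, 2032 to August 4, 2032 is 1 days.

1 day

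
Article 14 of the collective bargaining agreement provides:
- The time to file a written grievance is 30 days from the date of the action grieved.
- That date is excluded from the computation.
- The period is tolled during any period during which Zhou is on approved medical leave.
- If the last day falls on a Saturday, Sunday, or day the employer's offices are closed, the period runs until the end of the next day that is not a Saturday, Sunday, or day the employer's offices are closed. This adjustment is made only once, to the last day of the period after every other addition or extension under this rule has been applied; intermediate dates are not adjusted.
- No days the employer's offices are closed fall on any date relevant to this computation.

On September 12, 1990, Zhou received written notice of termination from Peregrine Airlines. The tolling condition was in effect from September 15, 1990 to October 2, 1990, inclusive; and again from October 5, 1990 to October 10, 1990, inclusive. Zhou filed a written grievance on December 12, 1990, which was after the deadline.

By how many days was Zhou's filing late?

37 days

30 days after September 12, 1990 is October 12, 1990.
From September 15, 1990 through October 2, 1990 inclusive is 18 days; tolling adds 18 days: October 12, 1990 + 18 days = October 30, 1990.
From October 5, 1990 through October 10, 1990 inclusive is 6 days; tolling adds 6 days: October 30, 1990 + 6 days = November 5, 1990.
November 5, 1990 is a Monday and not a day the employer's offices are closed, so no extension applies.
The deadline is November 5, 1990; from November 5, 1990 to December 12, 1990 is 37 days.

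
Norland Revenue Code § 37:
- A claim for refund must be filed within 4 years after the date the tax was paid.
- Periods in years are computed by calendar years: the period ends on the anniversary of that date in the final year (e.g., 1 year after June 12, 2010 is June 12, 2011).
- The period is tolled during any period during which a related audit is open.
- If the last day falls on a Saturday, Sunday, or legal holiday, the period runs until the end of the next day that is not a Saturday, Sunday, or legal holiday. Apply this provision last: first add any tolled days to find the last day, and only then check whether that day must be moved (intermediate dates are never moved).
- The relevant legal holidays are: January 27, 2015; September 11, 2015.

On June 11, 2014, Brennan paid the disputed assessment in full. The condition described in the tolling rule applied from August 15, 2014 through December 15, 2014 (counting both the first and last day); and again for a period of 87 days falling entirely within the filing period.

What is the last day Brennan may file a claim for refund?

4 years after June 11, 2014 is June 11, 2018.
From August 15, 2014 through December 15, 2014 inclusive is 123 days; tolling adds 123 days: June 11, 2018 + 123 days = October 12, 2018.
Tolling adds 87 days: October 12, 2018 + 87 days = January 7, 2019.
January 7, 2019 is a Monday and not a legal holiday, so no extension applies.

January 7, 2019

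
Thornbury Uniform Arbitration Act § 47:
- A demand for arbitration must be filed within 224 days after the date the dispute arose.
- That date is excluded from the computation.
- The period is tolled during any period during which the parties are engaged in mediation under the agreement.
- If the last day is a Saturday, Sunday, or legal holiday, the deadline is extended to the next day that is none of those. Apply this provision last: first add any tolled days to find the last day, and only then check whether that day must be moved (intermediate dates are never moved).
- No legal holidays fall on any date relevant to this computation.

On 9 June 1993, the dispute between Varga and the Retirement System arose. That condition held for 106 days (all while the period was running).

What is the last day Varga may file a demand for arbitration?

224 days after 9 June 1993 is January 19, 1994.
Tolling adds 106 days: January 19, 1994 + 106 days = May 5, 1994.
May 5, 1994 is a Thursday and not a legal holiday, so no extension applies.

May 5, 1994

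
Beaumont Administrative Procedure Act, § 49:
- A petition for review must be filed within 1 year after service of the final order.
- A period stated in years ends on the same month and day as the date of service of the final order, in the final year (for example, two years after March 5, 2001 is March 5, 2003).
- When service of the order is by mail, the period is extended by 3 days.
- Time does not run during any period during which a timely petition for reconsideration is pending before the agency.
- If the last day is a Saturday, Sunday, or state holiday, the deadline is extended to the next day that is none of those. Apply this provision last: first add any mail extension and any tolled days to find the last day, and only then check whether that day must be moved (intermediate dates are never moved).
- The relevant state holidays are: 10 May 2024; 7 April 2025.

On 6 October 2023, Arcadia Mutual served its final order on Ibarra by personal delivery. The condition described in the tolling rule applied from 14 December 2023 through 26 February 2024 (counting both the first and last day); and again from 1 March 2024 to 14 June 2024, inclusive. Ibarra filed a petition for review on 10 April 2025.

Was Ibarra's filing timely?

1 year after 6 October 2023 is October 6, 2024.
Service was not by mail, so no mail extension applies.
From December 14, 2023 through February 26, 2024 inclusive is 75 days; tolling adds 75 days: October 6, 2024 + 75 days = December 20, 2024.
From March 1, 2024 through June 14, 2024 inclusive is 106 days; tolling adds 106 days: December 20, 2024 + 106 days = April 5, 2025.
April 5, 2025 is Saturday; April 6, 2025 is Sunday; April 7, 2025 is a listed holiday. The next qualifying day is April 8, 2025.
The deadline is April 8, 2025; the filing on April 10, 2025 is after that date.

No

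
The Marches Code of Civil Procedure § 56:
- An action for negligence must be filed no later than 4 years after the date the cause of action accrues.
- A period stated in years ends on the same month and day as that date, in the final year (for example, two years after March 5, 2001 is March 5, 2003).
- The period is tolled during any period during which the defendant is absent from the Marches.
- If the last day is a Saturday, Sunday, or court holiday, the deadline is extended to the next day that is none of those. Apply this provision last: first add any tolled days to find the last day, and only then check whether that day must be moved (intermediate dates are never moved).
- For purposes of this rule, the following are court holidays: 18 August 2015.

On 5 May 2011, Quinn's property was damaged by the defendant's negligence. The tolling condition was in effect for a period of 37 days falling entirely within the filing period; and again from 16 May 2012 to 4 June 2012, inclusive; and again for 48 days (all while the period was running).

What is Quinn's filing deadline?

4 years after 5 May 2011 is May 5, 2015.
Tolling adds 37 days: May 5, 2015 + 37 days = June 11, 2015.
From May 16, 2012 through June 4, 2012 inclusive is 20 days; tolling adds 20 days: June 11, 2015 + 20 days = July 1, 2015.
Tolling adds 48 days: July 1, 2015 + 48 days = August 18, 2015.
August 18, 2015 is a listed holiday. The next qualifying day is August 19, 2015.

August 19, 2015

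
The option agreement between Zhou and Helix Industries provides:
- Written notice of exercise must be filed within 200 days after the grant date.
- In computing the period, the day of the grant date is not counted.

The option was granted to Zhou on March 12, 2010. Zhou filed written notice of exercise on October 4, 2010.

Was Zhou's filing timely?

No

200 days after March 12, 2010 is September 28, 2010.
The deadline is September 28, 2010; the filing on October 4, 2010 is after that date.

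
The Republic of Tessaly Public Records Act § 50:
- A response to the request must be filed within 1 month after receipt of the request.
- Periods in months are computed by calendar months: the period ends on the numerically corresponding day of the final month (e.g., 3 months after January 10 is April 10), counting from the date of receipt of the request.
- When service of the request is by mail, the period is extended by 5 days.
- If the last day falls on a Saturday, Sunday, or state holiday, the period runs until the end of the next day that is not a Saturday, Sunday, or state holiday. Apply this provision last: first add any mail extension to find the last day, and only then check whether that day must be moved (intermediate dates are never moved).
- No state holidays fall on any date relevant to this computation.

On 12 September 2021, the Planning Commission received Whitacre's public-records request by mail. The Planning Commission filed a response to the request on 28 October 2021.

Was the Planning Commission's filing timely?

1 month after 12 September 2021 is October 12, 2021.
Service was by mail, adding 5 days: October 12, 2021 + 5 days = October 17, 2021.
October 17, 2021 is Sunday. The next qualifying day is October 18, 2021.
The deadline is October 18, 2021; the filing on October 28, 2021 is after that date.

No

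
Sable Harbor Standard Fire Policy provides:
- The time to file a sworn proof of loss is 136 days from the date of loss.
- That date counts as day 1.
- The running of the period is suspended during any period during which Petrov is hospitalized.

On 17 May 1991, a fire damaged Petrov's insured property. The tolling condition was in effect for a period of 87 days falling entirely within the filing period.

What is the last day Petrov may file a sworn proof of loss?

December 25, 1991

Counting 17 May 1991 as day 1, day 136 is September 29, 1991.
Tolling adds 87 days: September 29, 1991 + 87 days = December 25, 1991.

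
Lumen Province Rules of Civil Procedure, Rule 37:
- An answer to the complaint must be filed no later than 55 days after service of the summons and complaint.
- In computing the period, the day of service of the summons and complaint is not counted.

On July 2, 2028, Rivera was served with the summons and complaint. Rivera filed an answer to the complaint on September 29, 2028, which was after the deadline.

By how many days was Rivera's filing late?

55 days after July 2, 2028 is August 26, 2028.
The deadline is August 26, 2028; from August 26, 2028 to September 29, 2028 is 34 days.

34 days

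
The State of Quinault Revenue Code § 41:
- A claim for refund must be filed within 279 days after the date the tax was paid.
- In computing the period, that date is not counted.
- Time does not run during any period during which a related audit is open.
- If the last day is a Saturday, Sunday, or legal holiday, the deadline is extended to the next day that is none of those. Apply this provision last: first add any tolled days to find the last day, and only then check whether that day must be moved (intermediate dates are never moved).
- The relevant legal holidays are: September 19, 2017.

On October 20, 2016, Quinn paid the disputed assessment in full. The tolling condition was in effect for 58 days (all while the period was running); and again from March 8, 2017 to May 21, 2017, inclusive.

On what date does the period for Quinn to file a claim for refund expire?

279 days after October 20, 2016 is July 26, 2017.
Tolling adds 58 days: July 26, 2017 + 58 days = September 22, 2017.
From March 8, 2017 through May 21, 2017 inclusive is 75 days; tolling adds 75 days: September 22, 2017 + 75 days = December 6, 2017.
December 6, 2017 is a Wednesday and not a legal holiday, so no extension applies.

December 6, 2017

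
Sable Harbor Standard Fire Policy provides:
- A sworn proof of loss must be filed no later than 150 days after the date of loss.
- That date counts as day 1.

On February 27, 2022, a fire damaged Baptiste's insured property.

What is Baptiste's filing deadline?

Counting February 27, 2022 as day 1, day 150 is July 26, 2022.

July 26, 2022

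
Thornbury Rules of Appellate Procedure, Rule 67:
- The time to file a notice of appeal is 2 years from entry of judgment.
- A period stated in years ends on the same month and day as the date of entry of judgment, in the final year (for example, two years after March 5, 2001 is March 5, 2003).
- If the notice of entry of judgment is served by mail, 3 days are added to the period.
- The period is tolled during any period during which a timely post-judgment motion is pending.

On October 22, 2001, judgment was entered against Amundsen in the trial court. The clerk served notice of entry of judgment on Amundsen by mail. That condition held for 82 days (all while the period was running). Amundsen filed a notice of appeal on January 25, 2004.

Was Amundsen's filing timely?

2 years after October 22, 2001 is October 22, 2003.
Service was by mail, adding 3 days: October 22, 2003 + 3 days = October 25, 2003.
Tolling adds 82 days: October 25, 2003 + 82 days = January 15, 2004.
The deadline is January 15, 2004; the filing on January 25, 2004 is after that date.

No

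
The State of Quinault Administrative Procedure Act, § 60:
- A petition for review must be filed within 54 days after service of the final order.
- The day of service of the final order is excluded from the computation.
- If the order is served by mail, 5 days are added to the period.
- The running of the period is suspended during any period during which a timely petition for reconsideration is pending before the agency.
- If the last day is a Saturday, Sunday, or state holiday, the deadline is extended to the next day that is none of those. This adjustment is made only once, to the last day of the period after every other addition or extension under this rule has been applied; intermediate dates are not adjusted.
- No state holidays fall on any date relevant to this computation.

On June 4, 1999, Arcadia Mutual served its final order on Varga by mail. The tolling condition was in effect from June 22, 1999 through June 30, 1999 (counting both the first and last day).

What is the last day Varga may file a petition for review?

August 11, 1999

54 days after June 4, 1999 is July 28, 1999.
Service was by mail, adding 5 days: July 28, 1999 + 5 days = August 2, 1999.
From June 22, 1999 through June 30, 1999 inclusive is 9 days; tolling adds 9 days: August 2, 1999 + 9 days = August 11, 1999.
August 11, 1999 is a Wednesday and not a state holiday, so no extension applies.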